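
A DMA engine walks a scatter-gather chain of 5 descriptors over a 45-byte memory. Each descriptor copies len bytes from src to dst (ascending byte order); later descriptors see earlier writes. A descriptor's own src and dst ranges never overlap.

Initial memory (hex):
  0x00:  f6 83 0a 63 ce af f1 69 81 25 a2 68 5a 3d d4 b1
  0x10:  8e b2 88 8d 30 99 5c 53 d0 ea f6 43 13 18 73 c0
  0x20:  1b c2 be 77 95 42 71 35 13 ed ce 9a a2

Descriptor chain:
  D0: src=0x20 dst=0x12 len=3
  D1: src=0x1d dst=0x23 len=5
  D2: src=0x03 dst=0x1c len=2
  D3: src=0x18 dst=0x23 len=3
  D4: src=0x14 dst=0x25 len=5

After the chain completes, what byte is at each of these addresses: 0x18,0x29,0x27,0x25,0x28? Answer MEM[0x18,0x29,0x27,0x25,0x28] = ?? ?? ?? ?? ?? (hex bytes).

MEM[0x18,0x29,0x27,0x25,0x28] = d0 d0 5c be 53

  after D0: wrote 3B at 0x12 = 1bc2be
  after D1: wrote 5B at 0x23 = 1873c01bc2
  after D2: wrote 2B at 0x1c = 63ce
  after D3: wrote 3B at 0x23 = d0eaf6
  after D4: wrote 5B at 0x25 = be995c53d0
query mem[0x18]=0xd0, mem[0x29]=0xd0, mem[0x27]=0x5c, mem[0x25]=0xbe, mem[0x28]=0x53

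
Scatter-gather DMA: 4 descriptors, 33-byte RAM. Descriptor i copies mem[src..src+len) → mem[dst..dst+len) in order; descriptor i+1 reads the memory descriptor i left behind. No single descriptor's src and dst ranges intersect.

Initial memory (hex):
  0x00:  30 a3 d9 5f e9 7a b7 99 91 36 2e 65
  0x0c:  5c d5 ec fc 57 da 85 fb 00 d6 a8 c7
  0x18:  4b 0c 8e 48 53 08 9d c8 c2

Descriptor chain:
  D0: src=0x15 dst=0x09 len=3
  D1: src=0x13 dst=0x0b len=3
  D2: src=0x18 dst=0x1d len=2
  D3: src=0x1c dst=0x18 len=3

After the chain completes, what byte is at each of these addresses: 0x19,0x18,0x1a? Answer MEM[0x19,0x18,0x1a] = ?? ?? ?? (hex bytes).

MEM[0x19,0x18,0x1a] = 4b 53 0c

  after D0: wrote 3B at 0x09 = d6a8c7
  after D1: wrote 3B at 0x0b = fb00d6
  after D2: wrote 2B at 0x1d = 4b0c
  after D3: wrote 3B at 0x18 = 534b0c
query mem[0x19]=0x4b, mem[0x18]=0x53, mem[0x1a]=0x0c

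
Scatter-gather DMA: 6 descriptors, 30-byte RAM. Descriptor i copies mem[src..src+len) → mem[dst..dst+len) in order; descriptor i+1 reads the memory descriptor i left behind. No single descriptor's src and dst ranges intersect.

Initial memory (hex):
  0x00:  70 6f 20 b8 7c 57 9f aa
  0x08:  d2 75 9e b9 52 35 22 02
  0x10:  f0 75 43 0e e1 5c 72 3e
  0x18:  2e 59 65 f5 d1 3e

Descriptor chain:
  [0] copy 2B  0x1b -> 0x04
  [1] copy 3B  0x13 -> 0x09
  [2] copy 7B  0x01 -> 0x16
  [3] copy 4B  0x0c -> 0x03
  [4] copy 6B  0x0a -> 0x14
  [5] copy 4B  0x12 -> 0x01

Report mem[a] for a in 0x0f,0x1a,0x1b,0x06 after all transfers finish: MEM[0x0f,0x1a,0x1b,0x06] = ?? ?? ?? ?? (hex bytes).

  after D0: wrote 2B at 0x04 = f5d1
  after D1: wrote 3B at 0x09 = 0ee15c
  after D2: wrote 7B at 0x16 = 6f20b8f5d19faa
  after D3: wrote 4B at 0x03 = 52352202
  after D4: wrote 6B at 0x14 = e15c52352202
  after D5: wrote 4B at 0x01 = 430ee15c
query mem[0x0f]=0x02, mem[0x1a]=0xd1, mem[0x1b]=0x9f, mem[0x06]=0x02

MEM[0x0f,0x1a,0x1b,0x06] = 02 d1 9f 02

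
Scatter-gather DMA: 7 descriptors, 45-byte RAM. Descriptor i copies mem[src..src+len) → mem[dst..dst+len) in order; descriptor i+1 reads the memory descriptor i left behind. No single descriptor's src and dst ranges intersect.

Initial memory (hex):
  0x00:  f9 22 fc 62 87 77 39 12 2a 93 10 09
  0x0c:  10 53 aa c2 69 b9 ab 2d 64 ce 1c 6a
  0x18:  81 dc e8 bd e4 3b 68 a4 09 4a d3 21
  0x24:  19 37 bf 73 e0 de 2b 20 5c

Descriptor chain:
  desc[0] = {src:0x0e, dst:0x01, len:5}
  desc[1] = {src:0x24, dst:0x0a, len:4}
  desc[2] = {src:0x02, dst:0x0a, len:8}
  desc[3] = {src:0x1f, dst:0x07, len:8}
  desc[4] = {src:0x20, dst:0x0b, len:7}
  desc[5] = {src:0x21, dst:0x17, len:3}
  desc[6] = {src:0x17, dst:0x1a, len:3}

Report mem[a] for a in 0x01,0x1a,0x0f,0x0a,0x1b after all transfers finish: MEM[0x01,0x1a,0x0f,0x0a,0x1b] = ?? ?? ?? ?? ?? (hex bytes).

[0] 0x0e->0x01 len=5 : aa c2 69 b9 ab
[1] 0x24->0x0a len=4 : 19 37 bf 73
[2] 0x02->0x0a len=8 : c2 69 b9 ab 39 12 2a 93
[3] 0x1f->0x07 len=8 : a4 09 4a d3 21 19 37 bf
[4] 0x20->0x0b len=7 : 09 4a d3 21 19 37 bf
[5] 0x21->0x17 len=3 : 4a d3 21
[6] 0x17->0x1a len=3 : 4a d3 21
query mem[0x01]=0xaa, mem[0x1a]=0x4a, mem[0x0f]=0x19, mem[0x0a]=0xd3, mem[0x1b]=0xd3

MEM[0x01,0x1a,0x0f,0x0a,0x1b] = aa 4a 19 d3 d3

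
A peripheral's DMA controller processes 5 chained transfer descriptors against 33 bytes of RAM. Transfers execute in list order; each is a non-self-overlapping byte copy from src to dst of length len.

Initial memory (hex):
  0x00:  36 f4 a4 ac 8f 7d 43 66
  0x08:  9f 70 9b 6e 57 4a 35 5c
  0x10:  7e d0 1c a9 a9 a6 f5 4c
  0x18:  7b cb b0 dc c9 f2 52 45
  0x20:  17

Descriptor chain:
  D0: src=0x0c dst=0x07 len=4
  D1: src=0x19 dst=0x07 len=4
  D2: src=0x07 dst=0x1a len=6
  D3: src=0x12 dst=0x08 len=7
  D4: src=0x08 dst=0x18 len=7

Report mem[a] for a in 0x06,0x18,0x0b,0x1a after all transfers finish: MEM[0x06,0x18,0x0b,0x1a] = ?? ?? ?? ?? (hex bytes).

[0] 0x0c->0x07 len=4 : 57 4a 35 5c
[1] 0x19->0x07 len=4 : cb b0 dc c9
[2] 0x07->0x1a len=6 : cb b0 dc c9 6e 57
[3] 0x12->0x08 len=7 : 1c a9 a9 a6 f5 4c 7b
[4] 0x08->0x18 len=7 : 1c a9 a9 a6 f5 4c 7b
query mem[0x06]=0x43, mem[0x18]=0x1c, mem[0x0b]=0xa6, mem[0x1a]=0xa9

MEM[0x06,0x18,0x0b,0x1a] = 43 1c a6 a9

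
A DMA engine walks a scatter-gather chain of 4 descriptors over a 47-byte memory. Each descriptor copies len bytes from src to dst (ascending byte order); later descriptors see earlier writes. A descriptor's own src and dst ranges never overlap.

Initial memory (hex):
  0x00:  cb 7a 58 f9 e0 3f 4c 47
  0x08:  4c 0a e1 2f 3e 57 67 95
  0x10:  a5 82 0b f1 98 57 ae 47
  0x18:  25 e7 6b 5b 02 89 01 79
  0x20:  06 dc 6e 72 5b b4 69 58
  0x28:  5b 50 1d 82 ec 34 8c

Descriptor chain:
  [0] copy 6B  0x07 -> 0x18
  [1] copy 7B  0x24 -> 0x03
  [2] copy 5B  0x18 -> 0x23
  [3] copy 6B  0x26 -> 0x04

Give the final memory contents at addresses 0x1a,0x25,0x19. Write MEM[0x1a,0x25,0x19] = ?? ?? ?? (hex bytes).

#0 dst[0x18+6] := {0x47,0x4c,0x0a,0xe1,0x2f,0x3e}
#1 dst[0x03+7] := {0x5b,0xb4,0x69,0x58,0x5b,0x50,0x1d}
#2 dst[0x23+5] := {0x47,0x4c,0x0a,0xe1,0x2f}
#3 dst[0x04+6] := {0xe1,0x2f,0x5b,0x50,0x1d,0x82}
query mem[0x1a]=0x0a, mem[0x25]=0x0a, mem[0x19]=0x4c

MEM[0x1a,0x25,0x19] = 0a 0a 4c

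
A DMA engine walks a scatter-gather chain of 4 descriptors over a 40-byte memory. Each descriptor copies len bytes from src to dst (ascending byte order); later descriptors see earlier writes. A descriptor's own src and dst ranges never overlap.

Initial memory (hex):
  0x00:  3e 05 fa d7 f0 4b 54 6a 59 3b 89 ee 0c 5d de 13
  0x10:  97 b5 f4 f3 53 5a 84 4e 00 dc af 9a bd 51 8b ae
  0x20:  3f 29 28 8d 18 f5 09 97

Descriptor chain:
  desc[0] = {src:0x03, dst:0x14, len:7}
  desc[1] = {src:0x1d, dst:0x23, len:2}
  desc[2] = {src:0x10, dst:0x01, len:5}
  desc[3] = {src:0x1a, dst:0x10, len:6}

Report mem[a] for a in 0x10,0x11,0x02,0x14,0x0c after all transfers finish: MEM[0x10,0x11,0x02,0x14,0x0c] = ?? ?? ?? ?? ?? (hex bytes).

#0 dst[0x14+7] := {0xd7,0xf0,0x4b,0x54,0x6a,0x59,0x3b}
#1 dst[0x23+2] := {0x51,0x8b}
#2 dst[0x01+5] := {0x97,0xb5,0xf4,0xf3,0xd7}
#3 dst[0x10+6] := {0x3b,0x9a,0xbd,0x51,0x8b,0xae}
query mem[0x10]=0x3b, mem[0x11]=0x9a, mem[0x02]=0xb5, mem[0x14]=0x8b, mem[0x0c]=0x0c

MEM[0x10,0x11,0x02,0x14,0x0c] = 3b 9a b5 8b 0c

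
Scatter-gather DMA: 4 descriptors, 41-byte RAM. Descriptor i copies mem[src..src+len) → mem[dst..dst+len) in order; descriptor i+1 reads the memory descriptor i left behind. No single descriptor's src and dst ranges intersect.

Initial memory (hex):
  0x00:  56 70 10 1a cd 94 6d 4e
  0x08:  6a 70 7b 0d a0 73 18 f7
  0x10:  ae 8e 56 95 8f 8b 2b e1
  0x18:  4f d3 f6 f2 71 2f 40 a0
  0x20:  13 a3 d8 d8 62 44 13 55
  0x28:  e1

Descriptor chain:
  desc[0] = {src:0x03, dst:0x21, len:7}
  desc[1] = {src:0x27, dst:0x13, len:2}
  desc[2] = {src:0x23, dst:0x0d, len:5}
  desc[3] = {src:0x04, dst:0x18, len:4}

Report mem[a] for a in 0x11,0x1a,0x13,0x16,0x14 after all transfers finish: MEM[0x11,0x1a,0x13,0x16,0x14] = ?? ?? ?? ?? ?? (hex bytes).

  after D0: wrote 7B at 0x21 = 1acd946d4e6a70
  after D1: wrote 2B at 0x13 = 70e1
  after D2: wrote 5B at 0x0d = 946d4e6a70
  after D3: wrote 4B at 0x18 = cd946d4e
query mem[0x11]=0x70, mem[0x1a]=0x6d, mem[0x13]=0x70, mem[0x16]=0x2b, mem[0x14]=0xe1

MEM[0x11,0x1a,0x13,0x16,0x14] = 70 6d 70 2b e1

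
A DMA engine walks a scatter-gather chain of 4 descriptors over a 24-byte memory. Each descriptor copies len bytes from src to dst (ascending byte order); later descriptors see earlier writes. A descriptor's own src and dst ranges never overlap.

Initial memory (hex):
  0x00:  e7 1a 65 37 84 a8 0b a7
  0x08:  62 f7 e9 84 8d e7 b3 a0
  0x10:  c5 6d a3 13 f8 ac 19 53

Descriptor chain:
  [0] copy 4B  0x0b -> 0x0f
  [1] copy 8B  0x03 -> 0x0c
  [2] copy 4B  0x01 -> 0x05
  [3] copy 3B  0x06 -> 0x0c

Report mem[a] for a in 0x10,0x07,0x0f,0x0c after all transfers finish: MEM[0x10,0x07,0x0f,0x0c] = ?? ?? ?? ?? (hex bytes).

D0: mem[0x0f..0x12] <- [84 8d e7 b3]
D1: mem[0x0c..0x13] <- [37 84 a8 0b a7 62 f7 e9]
D2: mem[0x05..0x08] <- [1a 65 37 84]
D3: mem[0x0c..0x0e] <- [65 37 84]
query mem[0x10]=0xa7, mem[0x07]=0x37, mem[0x0f]=0x0b, mem[0x0c]=0x65

MEM[0x10,0x07,0x0f,0x0c] = a7 37 0b 65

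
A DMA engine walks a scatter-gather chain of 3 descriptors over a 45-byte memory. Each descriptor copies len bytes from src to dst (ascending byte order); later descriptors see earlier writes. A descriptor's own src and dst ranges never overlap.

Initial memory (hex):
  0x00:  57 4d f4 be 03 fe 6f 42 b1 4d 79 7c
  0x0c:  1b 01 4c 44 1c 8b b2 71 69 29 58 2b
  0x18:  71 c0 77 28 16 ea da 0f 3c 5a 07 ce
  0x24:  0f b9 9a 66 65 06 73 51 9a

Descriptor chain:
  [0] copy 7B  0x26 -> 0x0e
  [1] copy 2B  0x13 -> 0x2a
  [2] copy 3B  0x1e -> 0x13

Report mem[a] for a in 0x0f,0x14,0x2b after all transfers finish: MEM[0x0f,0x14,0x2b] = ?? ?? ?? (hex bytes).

[0] 0x26->0x0e len=7 : 9a 66 65 06 73 51 9a
[1] 0x13->0x2a len=2 : 51 9a
[2] 0x1e->0x13 len=3 : da 0f 3c
query mem[0x0f]=0x66, mem[0x14]=0x0f, mem[0x2b]=0x9a

MEM[0x0f,0x14,0x2b] = 66 0f 9a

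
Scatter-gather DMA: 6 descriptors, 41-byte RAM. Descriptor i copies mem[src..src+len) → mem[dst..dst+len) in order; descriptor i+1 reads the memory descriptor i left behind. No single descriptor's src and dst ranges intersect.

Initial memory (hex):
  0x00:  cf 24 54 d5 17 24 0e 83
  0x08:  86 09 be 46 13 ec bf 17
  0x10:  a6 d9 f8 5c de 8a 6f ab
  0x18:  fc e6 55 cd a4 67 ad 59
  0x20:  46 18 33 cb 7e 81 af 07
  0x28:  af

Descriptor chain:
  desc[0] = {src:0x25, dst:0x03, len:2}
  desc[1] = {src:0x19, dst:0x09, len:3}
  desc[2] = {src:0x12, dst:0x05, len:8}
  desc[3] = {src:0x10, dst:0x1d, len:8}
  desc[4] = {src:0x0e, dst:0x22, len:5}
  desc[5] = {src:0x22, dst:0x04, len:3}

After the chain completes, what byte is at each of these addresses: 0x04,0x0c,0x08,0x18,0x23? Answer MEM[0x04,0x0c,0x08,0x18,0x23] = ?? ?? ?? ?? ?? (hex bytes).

MEM[0x04,0x0c,0x08,0x18,0x23] = bf e6 8a fc 17

[0] 0x25->0x03 len=2 : 81 af
[1] 0x19->0x09 len=3 : e6 55 cd
[2] 0x12->0x05 len=8 : f8 5c de 8a 6f ab fc e6
[3] 0x10->0x1d len=8 : a6 d9 f8 5c de 8a 6f ab
[4] 0x0e->0x22 len=5 : bf 17 a6 d9 f8
[5] 0x22->0x04 len=3 : bf 17 a6
query mem[0x04]=0xbf, mem[0x0c]=0xe6, mem[0x08]=0x8a, mem[0x18]=0xfc, mem[0x23]=0x17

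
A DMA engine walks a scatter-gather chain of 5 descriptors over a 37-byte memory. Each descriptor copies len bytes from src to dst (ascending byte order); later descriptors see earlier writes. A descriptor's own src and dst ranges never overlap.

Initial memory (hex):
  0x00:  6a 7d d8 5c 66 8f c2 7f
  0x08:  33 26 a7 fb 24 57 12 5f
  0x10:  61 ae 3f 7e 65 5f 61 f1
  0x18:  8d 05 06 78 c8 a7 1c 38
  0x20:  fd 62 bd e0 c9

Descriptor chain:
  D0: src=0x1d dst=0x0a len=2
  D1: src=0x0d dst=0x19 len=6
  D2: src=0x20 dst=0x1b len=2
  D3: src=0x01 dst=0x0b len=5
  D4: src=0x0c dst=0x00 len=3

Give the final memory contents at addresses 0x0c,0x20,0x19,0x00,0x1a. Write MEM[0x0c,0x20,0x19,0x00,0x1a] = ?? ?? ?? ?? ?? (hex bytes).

#0 dst[0x0a+2] := {0xa7,0x1c}
#1 dst[0x19+6] := {0x57,0x12,0x5f,0x61,0xae,0x3f}
#2 dst[0x1b+2] := {0xfd,0x62}
#3 dst[0x0b+5] := {0x7d,0xd8,0x5c,0x66,0x8f}
#4 dst[0x00+3] := {0xd8,0x5c,0x66}
query mem[0x0c]=0xd8, mem[0x20]=0xfd, mem[0x19]=0x57, mem[0x00]=0xd8, mem[0x1a]=0x12

MEM[0x0c,0x20,0x19,0x00,0x1a] = d8 fd 57 d8 12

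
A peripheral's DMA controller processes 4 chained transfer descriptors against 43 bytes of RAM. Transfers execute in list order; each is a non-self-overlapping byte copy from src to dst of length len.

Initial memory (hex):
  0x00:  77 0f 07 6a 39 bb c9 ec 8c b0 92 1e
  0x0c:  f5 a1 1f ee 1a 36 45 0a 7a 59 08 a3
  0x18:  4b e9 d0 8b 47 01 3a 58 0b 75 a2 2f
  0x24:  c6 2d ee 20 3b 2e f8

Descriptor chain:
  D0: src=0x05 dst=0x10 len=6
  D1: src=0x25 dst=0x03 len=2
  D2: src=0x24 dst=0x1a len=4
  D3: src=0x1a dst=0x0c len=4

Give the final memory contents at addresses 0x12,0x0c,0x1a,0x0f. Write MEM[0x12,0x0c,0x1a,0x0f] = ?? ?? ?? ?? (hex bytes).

MEM[0x12,0x0c,0x1a,0x0f] = ec c6 c6 20

#0 dst[0x10+6] := {0xbb,0xc9,0xec,0x8c,0xb0,0x92}
#1 dst[0x03+2] := {0x2d,0xee}
#2 dst[0x1a+4] := {0xc6,0x2d,0xee,0x20}
#3 dst[0x0c+4] := {0xc6,0x2d,0xee,0x20}
query mem[0x12]=0xec, mem[0x0c]=0xc6, mem[0x1a]=0xc6, mem[0x0f]=0x20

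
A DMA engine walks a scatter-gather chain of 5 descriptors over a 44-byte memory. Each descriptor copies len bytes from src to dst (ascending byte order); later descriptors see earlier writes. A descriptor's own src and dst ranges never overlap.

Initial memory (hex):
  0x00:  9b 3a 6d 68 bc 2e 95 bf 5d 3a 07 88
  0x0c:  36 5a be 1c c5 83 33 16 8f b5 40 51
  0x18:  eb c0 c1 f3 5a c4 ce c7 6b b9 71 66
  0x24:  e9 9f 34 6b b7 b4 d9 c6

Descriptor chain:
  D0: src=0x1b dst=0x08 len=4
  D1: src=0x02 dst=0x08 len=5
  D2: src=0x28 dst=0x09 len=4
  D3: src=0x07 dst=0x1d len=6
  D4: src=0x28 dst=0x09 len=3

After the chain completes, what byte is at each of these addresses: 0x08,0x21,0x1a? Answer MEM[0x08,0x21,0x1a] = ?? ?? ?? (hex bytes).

  after D0: wrote 4B at 0x08 = f35ac4ce
  after D1: wrote 5B at 0x08 = 6d68bc2e95
  after D2: wrote 4B at 0x09 = b7b4d9c6
  after D3: wrote 6B at 0x1d = bf6db7b4d9c6
  after D4: wrote 3B at 0x09 = b7b4d9
query mem[0x08]=0x6d, mem[0x21]=0xd9, mem[0x1a]=0xc1

MEM[0x08,0x21,0x1a] = 6d d9 c1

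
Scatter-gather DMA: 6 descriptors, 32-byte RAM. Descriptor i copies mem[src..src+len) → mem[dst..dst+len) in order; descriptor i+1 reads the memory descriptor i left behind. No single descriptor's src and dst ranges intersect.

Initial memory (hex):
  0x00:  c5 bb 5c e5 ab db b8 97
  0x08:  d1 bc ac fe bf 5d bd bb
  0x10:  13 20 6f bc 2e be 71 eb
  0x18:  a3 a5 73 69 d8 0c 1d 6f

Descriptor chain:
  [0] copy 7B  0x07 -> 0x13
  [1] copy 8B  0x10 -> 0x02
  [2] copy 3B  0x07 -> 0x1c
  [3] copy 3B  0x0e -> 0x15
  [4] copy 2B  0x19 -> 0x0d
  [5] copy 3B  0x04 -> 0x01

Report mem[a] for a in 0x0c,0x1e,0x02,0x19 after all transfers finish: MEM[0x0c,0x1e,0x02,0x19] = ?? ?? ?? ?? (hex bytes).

MEM[0x0c,0x1e,0x02,0x19] = bf fe 97 5d

  after D0: wrote 7B at 0x13 = 97d1bcacfebf5d
  after D1: wrote 8B at 0x02 = 13206f97d1bcacfe
  after D2: wrote 3B at 0x1c = bcacfe
  after D3: wrote 3B at 0x15 = bdbb13
  after D4: wrote 2B at 0x0d = 5d73
  after D5: wrote 3B at 0x01 = 6f97d1
query mem[0x0c]=0xbf, mem[0x1e]=0xfe, mem[0x02]=0x97, mem[0x19]=0x5d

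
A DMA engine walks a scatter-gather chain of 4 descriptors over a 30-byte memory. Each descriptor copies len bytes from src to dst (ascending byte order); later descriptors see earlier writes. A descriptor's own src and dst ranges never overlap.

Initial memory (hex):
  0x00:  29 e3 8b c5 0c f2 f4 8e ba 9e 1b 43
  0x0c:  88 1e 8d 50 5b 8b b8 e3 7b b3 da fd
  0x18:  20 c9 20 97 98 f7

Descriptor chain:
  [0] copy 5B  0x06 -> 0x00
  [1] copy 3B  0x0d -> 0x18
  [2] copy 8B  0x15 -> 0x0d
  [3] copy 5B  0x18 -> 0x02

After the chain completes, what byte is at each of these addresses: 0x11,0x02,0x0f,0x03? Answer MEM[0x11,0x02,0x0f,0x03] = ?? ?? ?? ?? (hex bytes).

MEM[0x11,0x02,0x0f,0x03] = 8d 1e fd 8d

  after D0: wrote 5B at 0x00 = f48eba9e1b
  after D1: wrote 3B at 0x18 = 1e8d50
  after D2: wrote 8B at 0x0d = b3dafd1e8d509798
  after D3: wrote 5B at 0x02 = 1e8d509798
query mem[0x11]=0x8d, mem[0x02]=0x1e, mem[0x0f]=0xfd, mem[0x03]=0x8d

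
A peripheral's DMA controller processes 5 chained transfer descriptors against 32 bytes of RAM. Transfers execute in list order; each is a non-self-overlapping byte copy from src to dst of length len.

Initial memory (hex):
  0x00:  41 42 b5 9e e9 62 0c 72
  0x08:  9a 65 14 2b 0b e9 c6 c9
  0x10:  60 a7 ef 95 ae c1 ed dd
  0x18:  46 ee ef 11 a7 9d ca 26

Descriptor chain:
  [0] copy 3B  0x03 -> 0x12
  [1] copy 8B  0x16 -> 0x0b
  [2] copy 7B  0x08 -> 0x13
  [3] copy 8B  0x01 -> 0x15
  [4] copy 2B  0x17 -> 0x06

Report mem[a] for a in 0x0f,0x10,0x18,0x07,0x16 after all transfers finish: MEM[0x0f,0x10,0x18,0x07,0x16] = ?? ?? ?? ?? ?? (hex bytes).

D0: mem[0x12..0x14] <- [9e e9 62]
D1: mem[0x0b..0x12] <- [ed dd 46 ee ef 11 a7 9d]
D2: mem[0x13..0x19] <- [9a 65 14 ed dd 46 ee]
D3: mem[0x15..0x1c] <- [42 b5 9e e9 62 0c 72 9a]
D4: mem[0x06..0x07] <- [9e e9]
query mem[0x0f]=0xef, mem[0x10]=0x11, mem[0x18]=0xe9, mem[0x07]=0xe9, mem[0x16]=0xb5

MEM[0x0f,0x10,0x18,0x07,0x16] = ef 11 e9 e9 b5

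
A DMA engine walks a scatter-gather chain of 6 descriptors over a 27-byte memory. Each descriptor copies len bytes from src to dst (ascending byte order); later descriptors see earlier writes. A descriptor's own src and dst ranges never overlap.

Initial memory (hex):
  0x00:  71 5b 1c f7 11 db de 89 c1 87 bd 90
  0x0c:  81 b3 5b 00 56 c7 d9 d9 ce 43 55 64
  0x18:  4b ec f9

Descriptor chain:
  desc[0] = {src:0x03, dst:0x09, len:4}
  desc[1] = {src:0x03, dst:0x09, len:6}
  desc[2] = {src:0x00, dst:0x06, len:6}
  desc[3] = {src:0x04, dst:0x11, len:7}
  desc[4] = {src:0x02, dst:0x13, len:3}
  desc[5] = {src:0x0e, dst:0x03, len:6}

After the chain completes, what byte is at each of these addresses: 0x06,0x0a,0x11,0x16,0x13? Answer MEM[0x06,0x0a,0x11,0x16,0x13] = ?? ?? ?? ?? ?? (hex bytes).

MEM[0x06,0x0a,0x11,0x16,0x13] = 11 11 11 f7 1c

[0] 0x03->0x09 len=4 : f7 11 db de
[1] 0x03->0x09 len=6 : f7 11 db de 89 c1
[2] 0x00->0x06 len=6 : 71 5b 1c f7 11 db
[3] 0x04->0x11 len=7 : 11 db 71 5b 1c f7 11
[4] 0x02->0x13 len=3 : 1c f7 11
[5] 0x0e->0x03 len=6 : c1 00 56 11 db 1c
query mem[0x06]=0x11, mem[0x0a]=0x11, mem[0x11]=0x11, mem[0x16]=0xf7, mem[0x13]=0x1c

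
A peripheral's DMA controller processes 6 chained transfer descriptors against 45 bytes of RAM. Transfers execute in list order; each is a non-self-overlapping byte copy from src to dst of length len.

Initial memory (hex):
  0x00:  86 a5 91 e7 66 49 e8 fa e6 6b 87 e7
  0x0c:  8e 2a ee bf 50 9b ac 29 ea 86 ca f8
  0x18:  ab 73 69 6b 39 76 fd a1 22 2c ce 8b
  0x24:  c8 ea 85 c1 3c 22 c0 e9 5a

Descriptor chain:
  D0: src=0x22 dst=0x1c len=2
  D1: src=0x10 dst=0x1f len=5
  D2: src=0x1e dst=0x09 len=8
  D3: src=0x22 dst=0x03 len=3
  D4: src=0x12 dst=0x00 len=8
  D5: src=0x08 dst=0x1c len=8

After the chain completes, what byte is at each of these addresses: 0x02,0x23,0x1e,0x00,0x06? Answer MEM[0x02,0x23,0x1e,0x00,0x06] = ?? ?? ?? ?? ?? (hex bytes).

D0: mem[0x1c..0x1d] <- [ce 8b]
D1: mem[0x1f..0x23] <- [50 9b ac 29 ea]
D2: mem[0x09..0x10] <- [fd 50 9b ac 29 ea c8 ea]
D3: mem[0x03..0x05] <- [29 ea c8]
D4: mem[0x00..0x07] <- [ac 29 ea 86 ca f8 ab 73]
D5: mem[0x1c..0x23] <- [e6 fd 50 9b ac 29 ea c8]
query mem[0x02]=0xea, mem[0x23]=0xc8, mem[0x1e]=0x50, mem[0x00]=0xac, mem[0x06]=0xab

MEM[0x02,0x23,0x1e,0x00,0x06] = ea c8 50 ac ab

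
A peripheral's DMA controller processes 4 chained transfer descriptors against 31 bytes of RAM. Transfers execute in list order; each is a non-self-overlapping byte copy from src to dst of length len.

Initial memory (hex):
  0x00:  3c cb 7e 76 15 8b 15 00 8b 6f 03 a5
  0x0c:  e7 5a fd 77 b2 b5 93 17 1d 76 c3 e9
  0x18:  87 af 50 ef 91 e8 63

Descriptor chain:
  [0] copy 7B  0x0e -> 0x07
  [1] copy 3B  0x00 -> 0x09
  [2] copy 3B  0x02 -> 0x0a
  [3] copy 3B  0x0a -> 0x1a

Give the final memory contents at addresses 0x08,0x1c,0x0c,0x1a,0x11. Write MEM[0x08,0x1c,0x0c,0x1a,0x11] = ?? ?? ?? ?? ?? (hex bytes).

  after D0: wrote 7B at 0x07 = fd77b2b593171d
  after D1: wrote 3B at 0x09 = 3ccb7e
  after D2: wrote 3B at 0x0a = 7e7615
  after D3: wrote 3B at 0x1a = 7e7615
query mem[0x08]=0x77, mem[0x1c]=0x15, mem[0x0c]=0x15, mem[0x1a]=0x7e, mem[0x11]=0xb5

MEM[0x08,0x1c,0x0c,0x1a,0x11] = 77 15 15 7e b5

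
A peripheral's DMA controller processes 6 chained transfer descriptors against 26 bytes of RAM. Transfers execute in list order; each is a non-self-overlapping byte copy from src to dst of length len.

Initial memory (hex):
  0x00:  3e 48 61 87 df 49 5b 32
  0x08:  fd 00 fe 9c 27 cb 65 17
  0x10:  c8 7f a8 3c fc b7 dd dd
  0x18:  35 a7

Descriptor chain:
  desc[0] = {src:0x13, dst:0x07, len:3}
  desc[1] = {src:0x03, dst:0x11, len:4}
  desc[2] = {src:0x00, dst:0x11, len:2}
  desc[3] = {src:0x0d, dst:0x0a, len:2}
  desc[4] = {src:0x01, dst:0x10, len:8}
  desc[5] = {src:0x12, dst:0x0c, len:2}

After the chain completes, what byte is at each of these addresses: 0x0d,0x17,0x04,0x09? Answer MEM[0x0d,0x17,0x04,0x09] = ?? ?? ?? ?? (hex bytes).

[0] 0x13->0x07 len=3 : 3c fc b7
[1] 0x03->0x11 len=4 : 87 df 49 5b
[2] 0x00->0x11 len=2 : 3e 48
[3] 0x0d->0x0a len=2 : cb 65
[4] 0x01->0x10 len=8 : 48 61 87 df 49 5b 3c fc
[5] 0x12->0x0c len=2 : 87 df
query mem[0x0d]=0xdf, mem[0x17]=0xfc, mem[0x04]=0xdf, mem[0x09]=0xb7

MEM[0x0d,0x17,0x04,0x09] = df fc df b7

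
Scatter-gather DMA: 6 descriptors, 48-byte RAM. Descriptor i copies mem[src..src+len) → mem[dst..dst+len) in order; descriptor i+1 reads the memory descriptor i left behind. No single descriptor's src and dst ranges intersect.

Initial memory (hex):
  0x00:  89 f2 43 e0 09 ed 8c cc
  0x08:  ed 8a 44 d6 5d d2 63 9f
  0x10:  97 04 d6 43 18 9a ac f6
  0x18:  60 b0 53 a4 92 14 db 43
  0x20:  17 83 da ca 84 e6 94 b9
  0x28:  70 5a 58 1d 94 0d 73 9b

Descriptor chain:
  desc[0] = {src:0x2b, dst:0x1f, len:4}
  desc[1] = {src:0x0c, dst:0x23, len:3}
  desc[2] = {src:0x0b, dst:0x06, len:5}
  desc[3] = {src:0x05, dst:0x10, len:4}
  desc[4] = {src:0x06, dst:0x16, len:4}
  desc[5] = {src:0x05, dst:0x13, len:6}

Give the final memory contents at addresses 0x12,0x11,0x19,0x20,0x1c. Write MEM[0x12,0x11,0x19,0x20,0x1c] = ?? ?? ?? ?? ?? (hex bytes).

MEM[0x12,0x11,0x19,0x20,0x1c] = 5d d6 63 94 92

D0: mem[0x1f..0x22] <- [1d 94 0d 73]
D1: mem[0x23..0x25] <- [5d d2 63]
D2: mem[0x06..0x0a] <- [d6 5d d2 63 9f]
D3: mem[0x10..0x13] <- [ed d6 5d d2]
D4: mem[0x16..0x19] <- [d6 5d d2 63]
D5: mem[0x13..0x18] <- [ed d6 5d d2 63 9f]
query mem[0x12]=0x5d, mem[0x11]=0xd6, mem[0x19]=0x63, mem[0x20]=0x94, mem[0x1c]=0x92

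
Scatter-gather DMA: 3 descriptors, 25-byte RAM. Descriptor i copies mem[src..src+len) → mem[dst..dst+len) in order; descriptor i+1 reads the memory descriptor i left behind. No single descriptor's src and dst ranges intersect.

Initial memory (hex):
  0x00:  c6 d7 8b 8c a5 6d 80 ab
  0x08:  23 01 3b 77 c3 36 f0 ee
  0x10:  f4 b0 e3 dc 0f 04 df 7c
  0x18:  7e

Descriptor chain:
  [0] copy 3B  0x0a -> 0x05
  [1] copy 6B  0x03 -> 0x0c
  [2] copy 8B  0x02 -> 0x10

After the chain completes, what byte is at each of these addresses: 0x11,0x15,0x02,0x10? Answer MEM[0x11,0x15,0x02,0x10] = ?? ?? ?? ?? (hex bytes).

#0 dst[0x05+3] := {0x3b,0x77,0xc3}
#1 dst[0x0c+6] := {0x8c,0xa5,0x3b,0x77,0xc3,0x23}
#2 dst[0x10+8] := {0x8b,0x8c,0xa5,0x3b,0x77,0xc3,0x23,0x01}
query mem[0x11]=0x8c, mem[0x15]=0xc3, mem[0x02]=0x8b, mem[0x10]=0x8b

MEM[0x11,0x15,0x02,0x10] = 8c c3 8b 8b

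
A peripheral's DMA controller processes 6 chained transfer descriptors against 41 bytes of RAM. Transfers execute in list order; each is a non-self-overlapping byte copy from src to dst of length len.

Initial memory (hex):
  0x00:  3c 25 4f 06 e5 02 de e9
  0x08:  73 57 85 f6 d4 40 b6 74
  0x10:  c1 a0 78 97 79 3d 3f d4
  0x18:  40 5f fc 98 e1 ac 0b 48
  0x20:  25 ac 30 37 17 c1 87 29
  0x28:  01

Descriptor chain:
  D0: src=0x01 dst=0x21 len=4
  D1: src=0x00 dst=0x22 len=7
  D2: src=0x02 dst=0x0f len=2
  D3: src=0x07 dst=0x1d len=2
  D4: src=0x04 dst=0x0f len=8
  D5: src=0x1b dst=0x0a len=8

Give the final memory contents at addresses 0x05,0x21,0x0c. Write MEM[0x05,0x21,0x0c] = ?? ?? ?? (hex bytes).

MEM[0x05,0x21,0x0c] = 02 25 e9

  after D0: wrote 4B at 0x21 = 254f06e5
  after D1: wrote 7B at 0x22 = 3c254f06e502de
  after D2: wrote 2B at 0x0f = 4f06
  after D3: wrote 2B at 0x1d = e973
  after D4: wrote 8B at 0x0f = e502dee9735785f6
  after D5: wrote 8B at 0x0a = 98e1e9734825253c
query mem[0x05]=0x02, mem[0x21]=0x25, mem[0x0c]=0xe9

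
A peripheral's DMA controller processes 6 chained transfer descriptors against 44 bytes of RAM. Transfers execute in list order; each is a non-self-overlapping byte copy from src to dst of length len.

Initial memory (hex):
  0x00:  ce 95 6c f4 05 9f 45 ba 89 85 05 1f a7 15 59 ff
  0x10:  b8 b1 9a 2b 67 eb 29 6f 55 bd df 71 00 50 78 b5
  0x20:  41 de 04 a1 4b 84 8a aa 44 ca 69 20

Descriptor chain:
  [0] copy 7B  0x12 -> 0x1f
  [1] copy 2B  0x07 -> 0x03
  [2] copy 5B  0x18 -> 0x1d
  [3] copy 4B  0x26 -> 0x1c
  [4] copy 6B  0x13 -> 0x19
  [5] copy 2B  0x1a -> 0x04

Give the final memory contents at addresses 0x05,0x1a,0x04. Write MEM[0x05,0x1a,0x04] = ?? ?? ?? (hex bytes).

[0] 0x12->0x1f len=7 : 9a 2b 67 eb 29 6f 55
[1] 0x07->0x03 len=2 : ba 89
[2] 0x18->0x1d len=5 : 55 bd df 71 00
[3] 0x26->0x1c len=4 : 8a aa 44 ca
[4] 0x13->0x19 len=6 : 2b 67 eb 29 6f 55
[5] 0x1a->0x04 len=2 : 67 eb
query mem[0x05]=0xeb, mem[0x1a]=0x67, mem[0x04]=0x67

MEM[0x05,0x1a,0x04] = eb 67 67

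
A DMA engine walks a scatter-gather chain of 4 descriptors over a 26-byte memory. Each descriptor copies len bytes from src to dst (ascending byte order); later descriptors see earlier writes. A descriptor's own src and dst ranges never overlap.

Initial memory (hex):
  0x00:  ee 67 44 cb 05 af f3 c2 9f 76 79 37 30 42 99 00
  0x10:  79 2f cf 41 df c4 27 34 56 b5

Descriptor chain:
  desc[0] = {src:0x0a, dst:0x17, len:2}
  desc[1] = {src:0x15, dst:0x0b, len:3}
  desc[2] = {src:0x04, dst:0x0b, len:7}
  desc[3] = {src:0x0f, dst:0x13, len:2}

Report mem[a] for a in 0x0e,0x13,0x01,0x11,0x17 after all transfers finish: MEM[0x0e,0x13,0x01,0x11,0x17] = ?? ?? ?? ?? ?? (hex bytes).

MEM[0x0e,0x13,0x01,0x11,0x17] = c2 9f 67 79 79

[0] 0x0a->0x17 len=2 : 79 37
[1] 0x15->0x0b len=3 : c4 27 79
[2] 0x04->0x0b len=7 : 05 af f3 c2 9f 76 79
[3] 0x0f->0x13 len=2 : 9f 76
query mem[0x0e]=0xc2, mem[0x13]=0x9f, mem[0x01]=0x67, mem[0x11]=0x79, mem[0x17]=0x79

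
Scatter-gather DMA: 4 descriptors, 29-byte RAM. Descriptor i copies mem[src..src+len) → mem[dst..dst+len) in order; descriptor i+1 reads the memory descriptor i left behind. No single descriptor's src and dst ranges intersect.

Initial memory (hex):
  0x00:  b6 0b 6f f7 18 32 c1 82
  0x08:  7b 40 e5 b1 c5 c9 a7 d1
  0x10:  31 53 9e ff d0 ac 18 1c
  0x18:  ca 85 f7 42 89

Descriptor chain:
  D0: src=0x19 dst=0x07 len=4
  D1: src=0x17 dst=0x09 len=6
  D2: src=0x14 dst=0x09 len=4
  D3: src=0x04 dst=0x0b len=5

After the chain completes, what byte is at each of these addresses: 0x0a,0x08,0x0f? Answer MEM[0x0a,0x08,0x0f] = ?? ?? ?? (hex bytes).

#0 dst[0x07+4] := {0x85,0xf7,0x42,0x89}
#1 dst[0x09+6] := {0x1c,0xca,0x85,0xf7,0x42,0x89}
#2 dst[0x09+4] := {0xd0,0xac,0x18,0x1c}
#3 dst[0x0b+5] := {0x18,0x32,0xc1,0x85,0xf7}
query mem[0x0a]=0xac, mem[0x08]=0xf7, mem[0x0f]=0xf7

MEM[0x0a,0x08,0x0f] = ac f7 f7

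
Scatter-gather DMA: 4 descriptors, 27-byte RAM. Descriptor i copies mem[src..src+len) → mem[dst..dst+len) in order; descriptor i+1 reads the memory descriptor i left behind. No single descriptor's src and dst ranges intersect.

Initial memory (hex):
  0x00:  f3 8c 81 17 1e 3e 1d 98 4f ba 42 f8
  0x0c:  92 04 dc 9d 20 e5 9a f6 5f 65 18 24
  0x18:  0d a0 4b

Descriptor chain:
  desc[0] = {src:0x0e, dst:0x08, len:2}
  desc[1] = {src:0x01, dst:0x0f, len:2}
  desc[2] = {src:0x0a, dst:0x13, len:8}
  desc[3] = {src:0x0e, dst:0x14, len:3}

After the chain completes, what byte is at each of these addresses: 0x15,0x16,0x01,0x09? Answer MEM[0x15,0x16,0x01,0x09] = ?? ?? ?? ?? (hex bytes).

#0 dst[0x08+2] := {0xdc,0x9d}
#1 dst[0x0f+2] := {0x8c,0x81}
#2 dst[0x13+8] := {0x42,0xf8,0x92,0x04,0xdc,0x8c,0x81,0xe5}
#3 dst[0x14+3] := {0xdc,0x8c,0x81}
query mem[0x15]=0x8c, mem[0x16]=0x81, mem[0x01]=0x8c, mem[0x09]=0x9d

MEM[0x15,0x16,0x01,0x09] = 8c 81 8c 9d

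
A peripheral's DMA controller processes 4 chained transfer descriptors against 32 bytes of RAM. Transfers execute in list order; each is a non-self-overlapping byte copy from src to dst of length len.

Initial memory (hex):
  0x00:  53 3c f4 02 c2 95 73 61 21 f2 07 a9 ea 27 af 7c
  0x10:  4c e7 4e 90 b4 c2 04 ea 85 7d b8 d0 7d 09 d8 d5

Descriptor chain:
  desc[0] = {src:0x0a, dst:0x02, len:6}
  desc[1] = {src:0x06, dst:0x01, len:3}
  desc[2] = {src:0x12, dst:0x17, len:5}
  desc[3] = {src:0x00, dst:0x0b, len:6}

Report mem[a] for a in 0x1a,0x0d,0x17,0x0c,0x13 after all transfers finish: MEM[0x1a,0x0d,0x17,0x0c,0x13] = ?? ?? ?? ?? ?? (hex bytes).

MEM[0x1a,0x0d,0x17,0x0c,0x13] = c2 7c 4e af 90

D0: mem[0x02..0x07] <- [07 a9 ea 27 af 7c]
D1: mem[0x01..0x03] <- [af 7c 21]
D2: mem[0x17..0x1b] <- [4e 90 b4 c2 04]
D3: mem[0x0b..0x10] <- [53 af 7c 21 ea 27]
query mem[0x1a]=0xc2, mem[0x0d]=0x7c, mem[0x17]=0x4e, mem[0x0c]=0xaf, mem[0x13]=0x90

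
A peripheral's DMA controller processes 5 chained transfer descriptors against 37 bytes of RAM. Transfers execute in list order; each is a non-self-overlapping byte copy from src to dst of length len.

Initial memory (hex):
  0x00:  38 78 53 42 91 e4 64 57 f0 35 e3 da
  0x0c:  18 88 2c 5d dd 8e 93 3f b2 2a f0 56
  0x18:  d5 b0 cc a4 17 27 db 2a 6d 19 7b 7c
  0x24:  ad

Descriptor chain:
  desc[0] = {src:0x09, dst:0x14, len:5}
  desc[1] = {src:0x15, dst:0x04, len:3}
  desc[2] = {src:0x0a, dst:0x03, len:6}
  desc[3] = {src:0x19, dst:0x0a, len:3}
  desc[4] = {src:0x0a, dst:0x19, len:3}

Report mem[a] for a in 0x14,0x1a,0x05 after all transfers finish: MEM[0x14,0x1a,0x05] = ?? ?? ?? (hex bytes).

  after D0: wrote 5B at 0x14 = 35e3da1888
  after D1: wrote 3B at 0x04 = e3da18
  after D2: wrote 6B at 0x03 = e3da18882c5d
  after D3: wrote 3B at 0x0a = b0cca4
  after D4: wrote 3B at 0x19 = b0cca4
query mem[0x14]=0x35, mem[0x1a]=0xcc, mem[0x05]=0x18

MEM[0x14,0x1a,0x05] = 35 cc 18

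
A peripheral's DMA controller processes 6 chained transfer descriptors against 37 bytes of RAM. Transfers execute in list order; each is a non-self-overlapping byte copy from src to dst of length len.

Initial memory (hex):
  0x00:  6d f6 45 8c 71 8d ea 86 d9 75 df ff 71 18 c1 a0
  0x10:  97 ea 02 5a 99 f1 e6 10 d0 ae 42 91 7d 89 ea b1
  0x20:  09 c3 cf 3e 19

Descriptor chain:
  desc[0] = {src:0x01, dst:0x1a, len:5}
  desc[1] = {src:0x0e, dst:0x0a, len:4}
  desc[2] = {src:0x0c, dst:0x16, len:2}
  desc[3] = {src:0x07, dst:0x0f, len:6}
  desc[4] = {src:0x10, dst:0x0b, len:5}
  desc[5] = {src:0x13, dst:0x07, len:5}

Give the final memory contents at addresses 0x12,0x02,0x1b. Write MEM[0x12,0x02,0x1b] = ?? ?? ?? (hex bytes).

MEM[0x12,0x02,0x1b] = c1 45 45

  after D0: wrote 5B at 0x1a = f6458c718d
  after D1: wrote 4B at 0x0a = c1a097ea
  after D2: wrote 2B at 0x16 = 97ea
  after D3: wrote 6B at 0x0f = 86d975c1a097
  after D4: wrote 5B at 0x0b = d975c1a097
  after D5: wrote 5B at 0x07 = a097f197ea
query mem[0x12]=0xc1, mem[0x02]=0x45, mem[0x1b]=0x45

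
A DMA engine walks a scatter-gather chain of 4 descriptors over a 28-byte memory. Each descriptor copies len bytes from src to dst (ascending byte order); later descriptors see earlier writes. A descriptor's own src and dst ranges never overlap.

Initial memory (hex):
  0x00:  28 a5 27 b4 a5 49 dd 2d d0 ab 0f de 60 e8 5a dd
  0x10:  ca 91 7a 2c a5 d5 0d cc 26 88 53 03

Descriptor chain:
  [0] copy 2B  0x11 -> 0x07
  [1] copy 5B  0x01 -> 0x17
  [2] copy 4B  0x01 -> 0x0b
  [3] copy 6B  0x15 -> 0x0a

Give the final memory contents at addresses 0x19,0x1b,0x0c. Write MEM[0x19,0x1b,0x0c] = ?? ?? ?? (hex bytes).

MEM[0x19,0x1b,0x0c] = b4 49 a5

#0 dst[0x07+2] := {0x91,0x7a}
#1 dst[0x17+5] := {0xa5,0x27,0xb4,0xa5,0x49}
#2 dst[0x0b+4] := {0xa5,0x27,0xb4,0xa5}
#3 dst[0x0a+6] := {0xd5,0x0d,0xa5,0x27,0xb4,0xa5}
query mem[0x19]=0xb4, mem[0x1b]=0x49, mem[0x0c]=0xa5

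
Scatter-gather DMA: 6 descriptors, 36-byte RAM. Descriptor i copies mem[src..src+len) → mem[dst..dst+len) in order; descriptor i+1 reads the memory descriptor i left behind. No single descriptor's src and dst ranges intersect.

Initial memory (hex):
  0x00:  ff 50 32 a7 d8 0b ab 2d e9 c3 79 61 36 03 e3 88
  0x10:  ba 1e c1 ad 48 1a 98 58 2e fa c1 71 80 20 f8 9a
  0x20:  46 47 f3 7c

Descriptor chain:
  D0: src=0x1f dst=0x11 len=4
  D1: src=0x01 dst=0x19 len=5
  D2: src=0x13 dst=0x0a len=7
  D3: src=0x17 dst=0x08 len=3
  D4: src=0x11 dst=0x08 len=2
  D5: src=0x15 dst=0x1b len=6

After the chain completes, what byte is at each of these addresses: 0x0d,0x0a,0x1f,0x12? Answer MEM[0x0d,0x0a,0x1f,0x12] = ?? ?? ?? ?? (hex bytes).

MEM[0x0d,0x0a,0x1f,0x12] = 98 50 50 46

D0: mem[0x11..0x14] <- [9a 46 47 f3]
D1: mem[0x19..0x1d] <- [50 32 a7 d8 0b]
D2: mem[0x0a..0x10] <- [47 f3 1a 98 58 2e 50]
D3: mem[0x08..0x0a] <- [58 2e 50]
D4: mem[0x08..0x09] <- [9a 46]
D5: mem[0x1b..0x20] <- [1a 98 58 2e 50 32]
query mem[0x0d]=0x98, mem[0x0a]=0x50, mem[0x1f]=0x50, mem[0x12]=0x46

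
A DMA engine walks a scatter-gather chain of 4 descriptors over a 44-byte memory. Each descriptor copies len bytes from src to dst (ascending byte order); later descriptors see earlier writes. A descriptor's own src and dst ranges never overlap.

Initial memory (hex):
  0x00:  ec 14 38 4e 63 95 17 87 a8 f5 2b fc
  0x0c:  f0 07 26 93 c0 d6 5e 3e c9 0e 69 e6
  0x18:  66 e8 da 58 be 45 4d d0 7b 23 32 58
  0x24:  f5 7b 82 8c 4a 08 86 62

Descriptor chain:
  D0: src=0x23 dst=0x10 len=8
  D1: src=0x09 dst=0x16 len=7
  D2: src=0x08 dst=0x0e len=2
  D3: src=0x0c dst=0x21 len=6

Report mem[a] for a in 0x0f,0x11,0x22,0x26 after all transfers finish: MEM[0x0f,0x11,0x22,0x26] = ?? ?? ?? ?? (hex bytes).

D0: mem[0x10..0x17] <- [58 f5 7b 82 8c 4a 08 86]
D1: mem[0x16..0x1c] <- [f5 2b fc f0 07 26 93]
D2: mem[0x0e..0x0f] <- [a8 f5]
D3: mem[0x21..0x26] <- [f0 07 a8 f5 58 f5]
query mem[0x0f]=0xf5, mem[0x11]=0xf5, mem[0x22]=0x07, mem[0x26]=0xf5

MEM[0x0f,0x11,0x22,0x26] = f5 f5 07 f5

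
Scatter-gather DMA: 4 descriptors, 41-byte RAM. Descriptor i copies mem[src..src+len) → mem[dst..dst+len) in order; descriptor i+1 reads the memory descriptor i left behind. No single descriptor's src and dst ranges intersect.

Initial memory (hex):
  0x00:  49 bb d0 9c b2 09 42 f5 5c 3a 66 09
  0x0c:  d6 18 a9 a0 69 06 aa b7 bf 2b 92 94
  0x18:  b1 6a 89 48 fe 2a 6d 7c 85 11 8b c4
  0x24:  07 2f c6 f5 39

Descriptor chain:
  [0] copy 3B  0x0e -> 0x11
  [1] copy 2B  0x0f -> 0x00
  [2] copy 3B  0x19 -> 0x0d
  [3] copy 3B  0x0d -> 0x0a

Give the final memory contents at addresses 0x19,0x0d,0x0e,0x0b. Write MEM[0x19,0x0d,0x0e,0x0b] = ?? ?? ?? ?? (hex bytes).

D0: mem[0x11..0x13] <- [a9 a0 69]
D1: mem[0x00..0x01] <- [a0 69]
D2: mem[0x0d..0x0f] <- [6a 89 48]
D3: mem[0x0a..0x0c] <- [6a 89 48]
query mem[0x19]=0x6a, mem[0x0d]=0x6a, mem[0x0e]=0x89, mem[0x0b]=0x89

MEM[0x19,0x0d,0x0e,0x0b] = 6a 6a 89 89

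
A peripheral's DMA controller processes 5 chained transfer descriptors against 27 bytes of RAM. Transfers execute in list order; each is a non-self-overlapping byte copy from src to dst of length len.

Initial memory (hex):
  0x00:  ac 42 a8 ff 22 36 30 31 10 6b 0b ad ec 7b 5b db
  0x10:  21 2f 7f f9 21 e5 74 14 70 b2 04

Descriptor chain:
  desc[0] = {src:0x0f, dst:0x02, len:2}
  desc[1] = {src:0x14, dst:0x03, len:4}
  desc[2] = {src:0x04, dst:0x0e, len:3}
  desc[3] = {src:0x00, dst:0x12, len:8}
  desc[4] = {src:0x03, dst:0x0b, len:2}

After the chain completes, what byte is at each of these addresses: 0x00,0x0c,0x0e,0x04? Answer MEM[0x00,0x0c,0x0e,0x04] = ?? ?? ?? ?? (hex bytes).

D0: mem[0x02..0x03] <- [db 21]
D1: mem[0x03..0x06] <- [21 e5 74 14]
D2: mem[0x0e..0x10] <- [e5 74 14]
D3: mem[0x12..0x19] <- [ac 42 db 21 e5 74 14 31]
D4: mem[0x0b..0x0c] <- [21 e5]
query mem[0x00]=0xac, mem[0x0c]=0xe5, mem[0x0e]=0xe5, mem[0x04]=0xe5

MEM[0x00,0x0c,0x0e,0x04] = ac e5 e5 e5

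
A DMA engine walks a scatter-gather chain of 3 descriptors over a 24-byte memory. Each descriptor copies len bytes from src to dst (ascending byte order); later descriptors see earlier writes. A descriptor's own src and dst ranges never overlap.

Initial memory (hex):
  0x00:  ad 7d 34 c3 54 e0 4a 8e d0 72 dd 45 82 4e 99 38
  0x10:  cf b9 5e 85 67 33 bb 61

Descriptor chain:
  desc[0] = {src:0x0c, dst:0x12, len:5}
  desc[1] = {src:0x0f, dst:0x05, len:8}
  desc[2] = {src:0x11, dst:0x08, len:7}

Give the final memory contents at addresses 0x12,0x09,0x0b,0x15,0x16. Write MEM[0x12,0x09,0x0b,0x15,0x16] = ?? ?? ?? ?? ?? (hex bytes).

  after D0: wrote 5B at 0x12 = 824e9938cf
  after D1: wrote 8B at 0x05 = 38cfb9824e9938cf
  after D2: wrote 7B at 0x08 = b9824e9938cf61
query mem[0x12]=0x82, mem[0x09]=0x82, mem[0x0b]=0x99, mem[0x15]=0x38, mem[0x16]=0xcf

MEM[0x12,0x09,0x0b,0x15,0x16] = 82 82 99 38 cf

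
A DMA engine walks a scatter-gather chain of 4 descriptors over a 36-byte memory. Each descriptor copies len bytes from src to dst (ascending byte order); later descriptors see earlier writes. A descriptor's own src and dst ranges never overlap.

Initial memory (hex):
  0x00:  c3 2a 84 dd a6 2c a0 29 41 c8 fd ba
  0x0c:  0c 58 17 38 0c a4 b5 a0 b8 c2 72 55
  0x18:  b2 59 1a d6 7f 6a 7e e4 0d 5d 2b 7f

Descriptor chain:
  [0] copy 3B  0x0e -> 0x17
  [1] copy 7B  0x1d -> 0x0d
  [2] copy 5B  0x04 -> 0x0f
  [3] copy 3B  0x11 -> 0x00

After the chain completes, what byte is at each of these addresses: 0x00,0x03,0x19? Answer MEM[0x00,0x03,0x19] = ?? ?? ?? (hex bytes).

#0 dst[0x17+3] := {0x17,0x38,0x0c}
#1 dst[0x0d+7] := {0x6a,0x7e,0xe4,0x0d,0x5d,0x2b,0x7f}
#2 dst[0x0f+5] := {0xa6,0x2c,0xa0,0x29,0x41}
#3 dst[0x00+3] := {0xa0,0x29,0x41}
query mem[0x00]=0xa0, mem[0x03]=0xdd, mem[0x19]=0x0c

MEM[0x00,0x03,0x19] = a0 dd 0c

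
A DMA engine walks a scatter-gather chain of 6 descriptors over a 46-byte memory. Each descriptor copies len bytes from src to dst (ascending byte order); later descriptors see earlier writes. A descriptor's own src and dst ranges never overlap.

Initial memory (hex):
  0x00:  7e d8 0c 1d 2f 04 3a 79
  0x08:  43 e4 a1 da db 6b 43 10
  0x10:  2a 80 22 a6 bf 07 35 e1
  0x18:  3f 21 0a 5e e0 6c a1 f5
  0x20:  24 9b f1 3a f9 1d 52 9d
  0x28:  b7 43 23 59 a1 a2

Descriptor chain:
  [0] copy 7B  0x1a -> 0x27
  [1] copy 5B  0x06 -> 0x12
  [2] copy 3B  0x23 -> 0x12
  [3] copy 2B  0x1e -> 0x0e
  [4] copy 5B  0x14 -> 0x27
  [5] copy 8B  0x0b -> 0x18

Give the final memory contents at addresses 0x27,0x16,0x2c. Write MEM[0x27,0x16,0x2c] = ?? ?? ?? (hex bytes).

MEM[0x27,0x16,0x2c] = 1d a1 f5

#0 dst[0x27+7] := {0x0a,0x5e,0xe0,0x6c,0xa1,0xf5,0x24}
#1 dst[0x12+5] := {0x3a,0x79,0x43,0xe4,0xa1}
#2 dst[0x12+3] := {0x3a,0xf9,0x1d}
#3 dst[0x0e+2] := {0xa1,0xf5}
#4 dst[0x27+5] := {0x1d,0xe4,0xa1,0xe1,0x3f}
#5 dst[0x18+8] := {0xda,0xdb,0x6b,0xa1,0xf5,0x2a,0x80,0x3a}
query mem[0x27]=0x1d, mem[0x16]=0xa1, mem[0x2c]=0xf5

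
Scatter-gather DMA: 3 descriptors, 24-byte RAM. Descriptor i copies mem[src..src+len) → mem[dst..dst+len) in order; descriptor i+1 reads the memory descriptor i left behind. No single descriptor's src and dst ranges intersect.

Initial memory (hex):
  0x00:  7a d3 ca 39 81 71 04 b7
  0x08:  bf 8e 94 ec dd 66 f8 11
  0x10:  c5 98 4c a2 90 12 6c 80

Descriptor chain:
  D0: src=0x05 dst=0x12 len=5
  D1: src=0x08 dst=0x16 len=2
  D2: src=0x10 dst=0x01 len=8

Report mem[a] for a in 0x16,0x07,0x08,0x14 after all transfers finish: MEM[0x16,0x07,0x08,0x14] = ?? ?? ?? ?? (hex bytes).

MEM[0x16,0x07,0x08,0x14] = bf bf 8e b7

  after D0: wrote 5B at 0x12 = 7104b7bf8e
  after D1: wrote 2B at 0x16 = bf8e
  after D2: wrote 8B at 0x01 = c5987104b7bfbf8e
query mem[0x16]=0xbf, mem[0x07]=0xbf, mem[0x08]=0x8e, mem[0x14]=0xb7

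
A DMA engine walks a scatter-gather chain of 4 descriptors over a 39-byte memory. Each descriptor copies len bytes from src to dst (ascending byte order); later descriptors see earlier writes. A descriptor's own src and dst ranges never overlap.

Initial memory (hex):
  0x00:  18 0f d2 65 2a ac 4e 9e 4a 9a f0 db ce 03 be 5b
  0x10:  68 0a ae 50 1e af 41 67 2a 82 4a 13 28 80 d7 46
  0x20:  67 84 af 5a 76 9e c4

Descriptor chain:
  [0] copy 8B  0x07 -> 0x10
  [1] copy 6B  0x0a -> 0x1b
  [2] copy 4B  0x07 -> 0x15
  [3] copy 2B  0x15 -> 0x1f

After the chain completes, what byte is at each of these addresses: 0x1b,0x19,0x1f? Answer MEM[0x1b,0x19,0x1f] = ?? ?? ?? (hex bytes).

MEM[0x1b,0x19,0x1f] = f0 82 9e

[0] 0x07->0x10 len=8 : 9e 4a 9a f0 db ce 03 be
[1] 0x0a->0x1b len=6 : f0 db ce 03 be 5b
[2] 0x07->0x15 len=4 : 9e 4a 9a f0
[3] 0x15->0x1f len=2 : 9e 4a
query mem[0x1b]=0xf0, mem[0x19]=0x82, mem[0x1f]=0x9e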